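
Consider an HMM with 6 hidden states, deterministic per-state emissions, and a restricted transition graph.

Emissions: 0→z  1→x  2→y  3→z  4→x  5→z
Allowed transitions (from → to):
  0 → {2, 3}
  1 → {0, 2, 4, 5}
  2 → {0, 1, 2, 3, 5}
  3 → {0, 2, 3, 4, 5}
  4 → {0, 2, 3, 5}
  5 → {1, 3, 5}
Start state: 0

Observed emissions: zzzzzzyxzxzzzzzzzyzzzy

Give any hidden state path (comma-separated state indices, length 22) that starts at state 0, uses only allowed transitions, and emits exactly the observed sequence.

0,3,5,3,3,0,2,1,5,1,5,5,3,5,3,0,3,2,0,3,0,2

  pos 0: z in {0,3,5}, choose 0; start
  pos 1: z in {0,3,5}, choose 3; 0->3 ok
  pos 2: z in {0,3,5}, choose 5; 3->5 ok
  pos 3: z in {0,3,5}, choose 3; 5->3 ok
  pos 4: z in {0,3,5}, choose 3; 3->3 ok
  pos 5: z in {0,3,5}, choose 0; 3->0 ok
  pos 6: y in {2}, choose 2; 0->2 ok
  pos 7: x in {1,4}, choose 1; 2->1 ok
  pos 8: z in {0,3,5}, choose 5; 1->5 ok
  pos 9: x in {1,4}, choose 1; 5->1 ok
  pos 10: z in {0,3,5}, choose 5; 1->5 ok
  pos 11: z in {0,3,5}, choose 5; 5->5 ok
  pos 12: z in {0,3,5}, choose 3; 5->3 ok
  pos 13: z in {0,3,5}, choose 5; 3->5 ok
  pos 14: z in {0,3,5}, choose 3; 5->3 ok
  pos 15: z in {0,3,5}, choose 0; 3->0 ok
  pos 16: z in {0,3,5}, choose 3; 0->3 ok
  pos 17: y in {2}, choose 2; 3->2 ok
  pos 18: z in {0,3,5}, choose 0; 2->0 ok
  pos 19: z in {0,3,5}, choose 3; 0->3 ok
  pos 20: z in {0,3,5}, choose 0; 3->0 ok
  pos 21: y in {2}, choose 2; 0->2 ok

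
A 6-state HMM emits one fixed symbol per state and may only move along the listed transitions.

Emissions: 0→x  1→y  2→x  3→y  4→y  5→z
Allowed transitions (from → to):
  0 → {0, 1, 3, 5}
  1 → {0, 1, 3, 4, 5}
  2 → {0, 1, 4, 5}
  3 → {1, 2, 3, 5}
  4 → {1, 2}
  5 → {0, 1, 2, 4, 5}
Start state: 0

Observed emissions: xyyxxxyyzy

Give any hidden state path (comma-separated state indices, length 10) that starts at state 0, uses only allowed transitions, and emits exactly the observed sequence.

  0: obs=x cand={0,2} pick 0 [start]
  1: obs=y cand={1,3,4} pick 3 [0->3 ok]
  2: obs=y cand={1,3,4} pick 1 [3->1 ok]
  3: obs=x cand={0,2} pick 0 [1->0 ok]
  4: obs=x cand={0,2} pick 0 [0->0 ok]
  5: obs=x cand={0,2} pick 0 [0->0 ok]
  6: obs=y cand={1,3,4} pick 1 [0->1 ok]
  7: obs=y cand={1,3,4} pick 3 [1->3 ok]
  8: obs=z cand={5} pick 5 [3->5 ok]
  9: obs=y cand={1,3,4} pick 4 [5->4 ok]

0,3,1,0,0,0,1,3,5,4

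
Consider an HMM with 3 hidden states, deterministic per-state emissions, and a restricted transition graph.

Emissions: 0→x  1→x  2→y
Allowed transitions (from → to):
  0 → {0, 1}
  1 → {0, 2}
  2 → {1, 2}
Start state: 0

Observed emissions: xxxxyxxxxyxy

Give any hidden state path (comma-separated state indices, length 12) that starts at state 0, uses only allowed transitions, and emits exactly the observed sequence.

0,0,0,1,2,1,0,0,1,2,1,2

  t0 'x' -> {0,1}, take 0 (start)
  t1 'x' -> {0,1}, take 0 (0->0 ok)
  t2 'x' -> {0,1}, take 0 (0->0 ok)
  t3 'x' -> {0,1}, take 1 (0->1 ok)
  t4 'y' -> {2}, take 2 (1->2 ok)
  t5 'x' -> {0,1}, take 1 (2->1 ok)
  t6 'x' -> {0,1}, take 0 (1->0 ok)
  t7 'x' -> {0,1}, take 0 (0->0 ok)
  t8 'x' -> {0,1}, take 1 (0->1 ok)
  t9 'y' -> {2}, take 2 (1->2 ok)
  t10 'x' -> {0,1}, take 1 (2->1 ok)
  t11 'y' -> {2}, take 2 (1->2 ok)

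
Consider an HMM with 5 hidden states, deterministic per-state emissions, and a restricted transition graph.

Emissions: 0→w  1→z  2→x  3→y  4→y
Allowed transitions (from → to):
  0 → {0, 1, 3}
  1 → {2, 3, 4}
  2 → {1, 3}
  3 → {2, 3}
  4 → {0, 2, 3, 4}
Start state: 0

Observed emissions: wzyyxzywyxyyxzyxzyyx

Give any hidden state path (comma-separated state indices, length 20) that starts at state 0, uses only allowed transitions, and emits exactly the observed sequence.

0,1,4,3,2,1,4,0,3,2,3,3,2,1,3,2,1,4,3,2

  pos 0: w in {0}, choose 0; start
  pos 1: z in {1}, choose 1; 0->1 ok
  pos 2: y in {3,4}, choose 4; 1->4 ok
  pos 3: y in {3,4}, choose 3; 4->3 ok
  pos 4: x in {2}, choose 2; 3->2 ok
  pos 5: z in {1}, choose 1; 2->1 ok
  pos 6: y in {3,4}, choose 4; 1->4 ok
  pos 7: w in {0}, choose 0; 4->0 ok
  pos 8: y in {3,4}, choose 3; 0->3 ok
  pos 9: x in {2}, choose 2; 3->2 ok
  pos 10: y in {3,4}, choose 3; 2->3 ok
  pos 11: y in {3,4}, choose 3; 3->3 ok
  pos 12: x in {2}, choose 2; 3->2 ok
  pos 13: z in {1}, choose 1; 2->1 ok
  pos 14: y in {3,4}, choose 3; 1->3 ok
  pos 15: x in {2}, choose 2; 3->2 ok
  pos 16: z in {1}, choose 1; 2->1 ok
  pos 17: y in {3,4}, choose 4; 1->4 ok
  pos 18: y in {3,4}, choose 3; 4->3 ok
  pos 19: x in {2}, choose 2; 3->2 ok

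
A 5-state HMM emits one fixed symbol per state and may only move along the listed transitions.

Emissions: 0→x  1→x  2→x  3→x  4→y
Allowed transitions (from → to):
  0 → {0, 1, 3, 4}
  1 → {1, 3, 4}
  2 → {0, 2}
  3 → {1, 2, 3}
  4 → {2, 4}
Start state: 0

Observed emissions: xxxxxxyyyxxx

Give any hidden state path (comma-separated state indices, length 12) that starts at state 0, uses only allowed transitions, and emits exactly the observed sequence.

  t0 'x' -> {0,1,2,3}, take 0 (start)
  t1 'x' -> {0,1,2,3}, take 3 (0->3 ok)
  t2 'x' -> {0,1,2,3}, take 3 (3->3 ok)
  t3 'x' -> {0,1,2,3}, take 3 (3->3 ok)
  t4 'x' -> {0,1,2,3}, take 2 (3->2 ok)
  t5 'x' -> {0,1,2,3}, take 0 (2->0 ok)
  t6 'y' -> {4}, take 4 (0->4 ok)
  t7 'y' -> {4}, take 4 (4->4 ok)
  t8 'y' -> {4}, take 4 (4->4 ok)
  t9 'x' -> {0,1,2,3}, take 2 (4->2 ok)
  t10 'x' -> {0,1,2,3}, take 2 (2->2 ok)
  t11 'x' -> {0,1,2,3}, take 0 (2->0 ok)

0,3,3,3,2,0,4,4,4,2,2,0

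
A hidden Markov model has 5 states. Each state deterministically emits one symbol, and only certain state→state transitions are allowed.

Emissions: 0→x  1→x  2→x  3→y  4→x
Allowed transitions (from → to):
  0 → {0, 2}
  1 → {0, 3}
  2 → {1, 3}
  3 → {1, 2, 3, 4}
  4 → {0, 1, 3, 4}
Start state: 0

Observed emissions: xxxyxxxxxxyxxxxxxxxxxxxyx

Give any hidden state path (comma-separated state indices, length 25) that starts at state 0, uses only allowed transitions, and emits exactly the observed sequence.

  [0] x  {0,1,2,4}  => 0  start
  [1] x  {0,1,2,4}  => 0  0->0 ok
  [2] x  {0,1,2,4}  => 2  0->2 ok
  [3] y  {3}  => 3  2->3 ok
  [4] x  {0,1,2,4}  => 2  3->2 ok
  [5] x  {0,1,2,4}  => 1  2->1 ok
  [6] x  {0,1,2,4}  => 0  1->0 ok
  [7] x  {0,1,2,4}  => 0  0->0 ok
  [8] x  {0,1,2,4}  => 0  0->0 ok
  [9] x  {0,1,2,4}  => 2  0->2 ok
  [10] y  {3}  => 3  2->3 ok
  [11] x  {0,1,2,4}  => 2  3->2 ok
  [12] x  {0,1,2,4}  => 1  2->1 ok
  [13] x  {0,1,2,4}  => 0  1->0 ok
  [14] x  {0,1,2,4}  => 0  0->0 ok
  [15] x  {0,1,2,4}  => 0  0->0 ok
  [16] x  {0,1,2,4}  => 2  0->2 ok
  [17] x  {0,1,2,4}  => 1  2->1 ok
  [18] x  {0,1,2,4}  => 0  1->0 ok
  [19] x  {0,1,2,4}  => 0  0->0 ok
  [20] x  {0,1,2,4}  => 0  0->0 ok
  [21] x  {0,1,2,4}  => 2  0->2 ok
  [22] x  {0,1,2,4}  => 1  2->1 ok
  [23] y  {3}  => 3  1->3 ok
  [24] x  {0,1,2,4}  => 2  3->2 ok

0,0,2,3,2,1,0,0,0,2,3,2,1,0,0,0,2,1,0,0,0,2,1,3,2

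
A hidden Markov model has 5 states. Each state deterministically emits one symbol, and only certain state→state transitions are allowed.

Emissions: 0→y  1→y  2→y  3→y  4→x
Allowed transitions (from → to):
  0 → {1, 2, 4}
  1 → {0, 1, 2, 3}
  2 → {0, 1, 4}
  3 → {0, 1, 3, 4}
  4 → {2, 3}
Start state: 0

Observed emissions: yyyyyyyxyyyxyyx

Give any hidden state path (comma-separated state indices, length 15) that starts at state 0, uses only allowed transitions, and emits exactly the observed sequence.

0,1,0,1,1,1,2,4,3,0,2,4,3,0,4

  [0] y  {0,1,2,3}  => 0  start
  [1] y  {0,1,2,3}  => 1  0->1 ok
  [2] y  {0,1,2,3}  => 0  1->0 ok
  [3] y  {0,1,2,3}  => 1  0->1 ok
  [4] y  {0,1,2,3}  => 1  1->1 ok
  [5] y  {0,1,2,3}  => 1  1->1 ok
  [6] y  {0,1,2,3}  => 2  1->2 ok
  [7] x  {4}  => 4  2->4 ok
  [8] y  {0,1,2,3}  => 3  4->3 ok
  [9] y  {0,1,2,3}  => 0  3->0 ok
  [10] y  {0,1,2,3}  => 2  0->2 ok
  [11] x  {4}  => 4  2->4 ok
  [12] y  {0,1,2,3}  => 3  4->3 ok
  [13] y  {0,1,2,3}  => 0  3->0 ok
  [14] x  {4}  => 4  0->4 ok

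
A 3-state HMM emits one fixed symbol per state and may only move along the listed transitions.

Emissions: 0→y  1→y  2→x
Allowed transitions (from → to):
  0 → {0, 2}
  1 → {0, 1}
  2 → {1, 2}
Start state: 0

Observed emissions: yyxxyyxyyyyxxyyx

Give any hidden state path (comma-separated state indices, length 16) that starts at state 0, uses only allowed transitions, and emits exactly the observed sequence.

0,0,2,2,1,0,2,1,1,1,0,2,2,1,0,2

  0: obs=y cand={0,1} pick 0 [start]
  1: obs=y cand={0,1} pick 0 [0->0 ok]
  2: obs=x cand={2} pick 2 [0->2 ok]
  3: obs=x cand={2} pick 2 [2->2 ok]
  4: obs=y cand={0,1} pick 1 [2->1 ok]
  5: obs=y cand={0,1} pick 0 [1->0 ok]
  6: obs=x cand={2} pick 2 [0->2 ok]
  7: obs=y cand={0,1} pick 1 [2->1 ok]
  8: obs=y cand={0,1} pick 1 [1->1 ok]
  9: obs=y cand={0,1} pick 1 [1->1 ok]
  10: obs=y cand={0,1} pick 0 [1->0 ok]
  11: obs=x cand={2} pick 2 [0->2 ok]
  12: obs=x cand={2} pick 2 [2->2 ok]
  13: obs=y cand={0,1} pick 1 [2->1 ok]
  14: obs=y cand={0,1} pick 0 [1->0 ok]
  15: obs=x cand={2} pick 2 [0->2 ok]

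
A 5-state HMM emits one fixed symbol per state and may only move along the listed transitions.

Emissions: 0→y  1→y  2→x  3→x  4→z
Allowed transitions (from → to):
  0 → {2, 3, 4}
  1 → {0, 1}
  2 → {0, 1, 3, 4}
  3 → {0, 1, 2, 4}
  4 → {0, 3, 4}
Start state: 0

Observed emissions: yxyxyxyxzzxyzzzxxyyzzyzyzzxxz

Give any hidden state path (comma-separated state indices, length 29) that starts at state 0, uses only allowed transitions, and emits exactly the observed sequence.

  0: obs=y cand={0,1} pick 0 [start]
  1: obs=x cand={2,3} pick 3 [0->3 ok]
  2: obs=y cand={0,1} pick 0 [3->0 ok]
  3: obs=x cand={2,3} pick 3 [0->3 ok]
  4: obs=y cand={0,1} pick 0 [3->0 ok]
  5: obs=x cand={2,3} pick 2 [0->2 ok]
  6: obs=y cand={0,1} pick 0 [2->0 ok]
  7: obs=x cand={2,3} pick 3 [0->3 ok]
  8: obs=z cand={4} pick 4 [3->4 ok]
  9: obs=z cand={4} pick 4 [4->4 ok]
  10: obs=x cand={2,3} pick 3 [4->3 ok]
  11: obs=y cand={0,1} pick 0 [3->0 ok]
  12: obs=z cand={4} pick 4 [0->4 ok]
  13: obs=z cand={4} pick 4 [4->4 ok]
  14: obs=z cand={4} pick 4 [4->4 ok]
  15: obs=x cand={2,3} pick 3 [4->3 ok]
  16: obs=x cand={2,3} pick 2 [3->2 ok]
  17: obs=y cand={0,1} pick 1 [2->1 ok]
  18: obs=y cand={0,1} pick 0 [1->0 ok]
  19: obs=z cand={4} pick 4 [0->4 ok]
  20: obs=z cand={4} pick 4 [4->4 ok]
  21: obs=y cand={0,1} pick 0 [4->0 ok]
  22: obs=z cand={4} pick 4 [0->4 ok]
  23: obs=y cand={0,1} pick 0 [4->0 ok]
  24: obs=z cand={4} pick 4 [0->4 ok]
  25: obs=z cand={4} pick 4 [4->4 ok]
  26: obs=x cand={2,3} pick 3 [4->3 ok]
  27: obs=x cand={2,3} pick 2 [3->2 ok]
  28: obs=z cand={4} pick 4 [2->4 ok]

0,3,0,3,0,2,0,3,4,4,3,0,4,4,4,3,2,1,0,4,4,0,4,0,4,4,3,2,4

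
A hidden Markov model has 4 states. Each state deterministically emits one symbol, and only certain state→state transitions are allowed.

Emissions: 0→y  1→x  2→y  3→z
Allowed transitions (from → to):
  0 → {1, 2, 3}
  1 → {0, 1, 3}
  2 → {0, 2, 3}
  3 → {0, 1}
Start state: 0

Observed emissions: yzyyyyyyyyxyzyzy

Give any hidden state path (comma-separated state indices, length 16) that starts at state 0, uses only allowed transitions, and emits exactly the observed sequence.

0,3,0,2,2,2,0,2,2,0,1,0,3,0,3,0

  [0] y  {0,2}  => 0  start
  [1] z  {3}  => 3  0->3 ok
  [2] y  {0,2}  => 0  3->0 ok
  [3] y  {0,2}  => 2  0->2 ok
  [4] y  {0,2}  => 2  2->2 ok
  [5] y  {0,2}  => 2  2->2 ok
  [6] y  {0,2}  => 0  2->0 ok
  [7] y  {0,2}  => 2  0->2 ok
  [8] y  {0,2}  => 2  2->2 ok
  [9] y  {0,2}  => 0  2->0 ok
  [10] x  {1}  => 1  0->1 ok
  [11] y  {0,2}  => 0  1->0 ok
  [12] z  {3}  => 3  0->3 ok
  [13] y  {0,2}  => 0  3->0 ok
  [14] z  {3}  => 3  0->3 ok
  [15] y  {0,2}  => 0  3->0 ok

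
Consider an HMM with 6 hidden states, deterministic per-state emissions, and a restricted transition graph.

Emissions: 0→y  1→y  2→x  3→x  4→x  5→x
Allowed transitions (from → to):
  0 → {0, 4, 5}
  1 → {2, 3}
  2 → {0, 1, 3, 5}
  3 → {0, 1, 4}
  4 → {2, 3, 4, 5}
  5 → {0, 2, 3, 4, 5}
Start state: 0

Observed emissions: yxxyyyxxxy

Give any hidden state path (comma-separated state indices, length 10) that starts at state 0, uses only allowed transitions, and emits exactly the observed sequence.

  [0] y  {0,1}  => 0  start
  [1] x  {2,3,4,5}  => 5  0->5 ok
  [2] x  {2,3,4,5}  => 2  5->2 ok
  [3] y  {0,1}  => 0  2->0 ok
  [4] y  {0,1}  => 0  0->0 ok
  [5] y  {0,1}  => 0  0->0 ok
  [6] x  {2,3,4,5}  => 4  0->4 ok
  [7] x  {2,3,4,5}  => 5  4->5 ok
  [8] x  {2,3,4,5}  => 3  5->3 ok
  [9] y  {0,1}  => 1  3->1 ok

0,5,2,0,0,0,4,5,3,1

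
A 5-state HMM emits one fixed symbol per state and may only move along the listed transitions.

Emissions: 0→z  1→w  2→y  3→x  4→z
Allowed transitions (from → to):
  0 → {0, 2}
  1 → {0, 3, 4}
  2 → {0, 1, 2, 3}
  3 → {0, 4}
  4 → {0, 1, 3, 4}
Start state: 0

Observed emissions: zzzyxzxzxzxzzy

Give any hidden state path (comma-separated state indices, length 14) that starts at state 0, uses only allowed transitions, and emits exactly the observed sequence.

0,0,0,2,3,4,3,4,3,4,3,0,0,2

  t0 'z' -> {0,4}, take 0 (start)
  t1 'z' -> {0,4}, take 0 (0->0 ok)
  t2 'z' -> {0,4}, take 0 (0->0 ok)
  t3 'y' -> {2}, take 2 (0->2 ok)
  t4 'x' -> {3}, take 3 (2->3 ok)
  t5 'z' -> {0,4}, take 4 (3->4 ok)
  t6 'x' -> {3}, take 3 (4->3 ok)
  t7 'z' -> {0,4}, take 4 (3->4 ok)
  t8 'x' -> {3}, take 3 (4->3 ok)
  t9 'z' -> {0,4}, take 4 (3->4 ok)
  t10 'x' -> {3}, take 3 (4->3 ok)
  t11 'z' -> {0,4}, take 0 (3->0 ok)
  t12 'z' -> {0,4}, take 0 (0->0 ok)
  t13 'y' -> {2}, take 2 (0->2 ok)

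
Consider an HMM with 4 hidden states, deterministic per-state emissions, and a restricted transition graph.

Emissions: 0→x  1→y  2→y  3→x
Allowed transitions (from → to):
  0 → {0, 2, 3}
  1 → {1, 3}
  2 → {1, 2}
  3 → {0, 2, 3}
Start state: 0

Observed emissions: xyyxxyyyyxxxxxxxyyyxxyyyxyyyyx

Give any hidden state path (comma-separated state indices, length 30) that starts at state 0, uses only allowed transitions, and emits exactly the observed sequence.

  0: obs=x cand={0,3} pick 0 [start]
  1: obs=y cand={1,2} pick 2 [0->2 ok]
  2: obs=y cand={1,2} pick 1 [2->1 ok]
  3: obs=x cand={0,3} pick 3 [1->3 ok]
  4: obs=x cand={0,3} pick 0 [3->0 ok]
  5: obs=y cand={1,2} pick 2 [0->2 ok]
  6: obs=y cand={1,2} pick 1 [2->1 ok]
  7: obs=y cand={1,2} pick 1 [1->1 ok]
  8: obs=y cand={1,2} pick 1 [1->1 ok]
  9: obs=x cand={0,3} pick 3 [1->3 ok]
  10: obs=x cand={0,3} pick 3 [3->3 ok]
  11: obs=x cand={0,3} pick 3 [3->3 ok]
  12: obs=x cand={0,3} pick 0 [3->0 ok]
  13: obs=x cand={0,3} pick 0 [0->0 ok]
  14: obs=x cand={0,3} pick 0 [0->0 ok]
  15: obs=x cand={0,3} pick 3 [0->3 ok]
  16: obs=y cand={1,2} pick 2 [3->2 ok]
  17: obs=y cand={1,2} pick 2 [2->2 ok]
  18: obs=y cand={1,2} pick 1 [2->1 ok]
  19: obs=x cand={0,3} pick 3 [1->3 ok]
  20: obs=x cand={0,3} pick 0 [3->0 ok]
  21: obs=y cand={1,2} pick 2 [0->2 ok]
  22: obs=y cand={1,2} pick 1 [2->1 ok]
  23: obs=y cand={1,2} pick 1 [1->1 ok]
  24: obs=x cand={0,3} pick 3 [1->3 ok]
  25: obs=y cand={1,2} pick 2 [3->2 ok]
  26: obs=y cand={1,2} pick 2 [2->2 ok]
  27: obs=y cand={1,2} pick 2 [2->2 ok]
  28: obs=y cand={1,2} pick 1 [2->1 ok]
  29: obs=x cand={0,3} pick 3 [1->3 ok]

0,2,1,3,0,2,1,1,1,3,3,3,0,0,0,3,2,2,1,3,0,2,1,1,3,2,2,2,1,3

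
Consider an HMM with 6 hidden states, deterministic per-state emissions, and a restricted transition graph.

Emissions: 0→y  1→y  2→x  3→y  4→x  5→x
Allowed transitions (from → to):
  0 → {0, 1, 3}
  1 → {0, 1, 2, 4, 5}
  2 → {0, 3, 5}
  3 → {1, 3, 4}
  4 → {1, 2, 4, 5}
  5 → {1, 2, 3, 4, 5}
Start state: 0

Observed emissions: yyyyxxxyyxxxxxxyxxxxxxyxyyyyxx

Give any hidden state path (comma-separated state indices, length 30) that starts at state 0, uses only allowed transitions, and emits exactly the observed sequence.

0,0,0,1,5,4,5,1,1,5,5,5,4,4,4,1,4,4,4,5,4,4,1,2,0,3,3,1,5,2

  t0 'y' -> {0,1,3}, take 0 (start)
  t1 'y' -> {0,1,3}, take 0 (0->0 ok)
  t2 'y' -> {0,1,3}, take 0 (0->0 ok)
  t3 'y' -> {0,1,3}, take 1 (0->1 ok)
  t4 'x' -> {2,4,5}, take 5 (1->5 ok)
  t5 'x' -> {2,4,5}, take 4 (5->4 ok)
  t6 'x' -> {2,4,5}, take 5 (4->5 ok)
  t7 'y' -> {0,1,3}, take 1 (5->1 ok)
  t8 'y' -> {0,1,3}, take 1 (1->1 ok)
  t9 'x' -> {2,4,5}, take 5 (1->5 ok)
  t10 'x' -> {2,4,5}, take 5 (5->5 ok)
  t11 'x' -> {2,4,5}, take 5 (5->5 ok)
  t12 'x' -> {2,4,5}, take 4 (5->4 ok)
  t13 'x' -> {2,4,5}, take 4 (4->4 ok)
  t14 'x' -> {2,4,5}, take 4 (4->4 ok)
  t15 'y' -> {0,1,3}, take 1 (4->1 ok)
  t16 'x' -> {2,4,5}, take 4 (1->4 ok)
  t17 'x' -> {2,4,5}, take 4 (4->4 ok)
  t18 'x' -> {2,4,5}, take 4 (4->4 ok)
  t19 'x' -> {2,4,5}, take 5 (4->5 ok)
  t20 'x' -> {2,4,5}, take 4 (5->4 ok)
  t21 'x' -> {2,4,5}, take 4 (4->4 ok)
  t22 'y' -> {0,1,3}, take 1 (4->1 ok)
  t23 'x' -> {2,4,5}, take 2 (1->2 ok)
  t24 'y' -> {0,1,3}, take 0 (2->0 ok)
  t25 'y' -> {0,1,3}, take 3 (0->3 ok)
  t26 'y' -> {0,1,3}, take 3 (3->3 ok)
  t27 'y' -> {0,1,3}, take 1 (3->1 ok)
  t28 'x' -> {2,4,5}, take 5 (1->5 ok)
  t29 'x' -> {2,4,5}, take 2 (5->2 ok)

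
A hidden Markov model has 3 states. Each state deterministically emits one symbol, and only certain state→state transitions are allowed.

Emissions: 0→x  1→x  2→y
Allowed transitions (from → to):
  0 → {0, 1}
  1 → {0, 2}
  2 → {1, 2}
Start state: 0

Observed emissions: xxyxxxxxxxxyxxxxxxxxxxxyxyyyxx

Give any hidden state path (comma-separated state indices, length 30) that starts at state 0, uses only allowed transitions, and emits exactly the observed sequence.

0,1,2,1,0,0,1,0,1,0,1,2,1,0,0,1,0,0,0,0,1,0,1,2,1,2,2,2,1,0

  pos 0: x in {0,1}, choose 0; start
  pos 1: x in {0,1}, choose 1; 0->1 ok
  pos 2: y in {2}, choose 2; 1->2 ok
  pos 3: x in {0,1}, choose 1; 2->1 ok
  pos 4: x in {0,1}, choose 0; 1->0 ok
  pos 5: x in {0,1}, choose 0; 0->0 ok
  pos 6: x in {0,1}, choose 1; 0->1 ok
  pos 7: x in {0,1}, choose 0; 1->0 ok
  pos 8: x in {0,1}, choose 1; 0->1 ok
  pos 9: x in {0,1}, choose 0; 1->0 ok
  pos 10: x in {0,1}, choose 1; 0->1 ok
  pos 11: y in {2}, choose 2; 1->2 ok
  pos 12: x in {0,1}, choose 1; 2->1 ok
  pos 13: x in {0,1}, choose 0; 1->0 ok
  pos 14: x in {0,1}, choose 0; 0->0 ok
  pos 15: x in {0,1}, choose 1; 0->1 ok
  pos 16: x in {0,1}, choose 0; 1->0 ok
  pos 17: x in {0,1}, choose 0; 0->0 ok
  pos 18: x in {0,1}, choose 0; 0->0 ok
  pos 19: x in {0,1}, choose 0; 0->0 ok
  pos 20: x in {0,1}, choose 1; 0->1 ok
  pos 21: x in {0,1}, choose 0; 1->0 ok
  pos 22: x in {0,1}, choose 1; 0->1 ok
  pos 23: y in {2}, choose 2; 1->2 ok
  pos 24: x in {0,1}, choose 1; 2->1 ok
  pos 25: y in {2}, choose 2; 1->2 ok
  pos 26: y in {2}, choose 2; 2->2 ok
  pos 27: y in {2}, choose 2; 2->2 ok
  pos 28: x in {0,1}, choose 1; 2->1 ok
  pos 29: x in {0,1}, choose 0; 1->0 ok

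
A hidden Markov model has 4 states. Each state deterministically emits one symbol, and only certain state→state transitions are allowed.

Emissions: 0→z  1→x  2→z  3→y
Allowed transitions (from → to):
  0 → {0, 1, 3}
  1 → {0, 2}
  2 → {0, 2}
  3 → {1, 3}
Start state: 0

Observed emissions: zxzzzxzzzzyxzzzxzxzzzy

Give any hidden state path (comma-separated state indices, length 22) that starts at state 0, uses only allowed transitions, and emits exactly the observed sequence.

0,1,0,0,0,1,2,2,2,0,3,1,2,0,0,1,0,1,2,2,0,3

  pos 0: z in {0,2}, choose 0; start
  pos 1: x in {1}, choose 1; 0->1 ok
  pos 2: z in {0,2}, choose 0; 1->0 ok
  pos 3: z in {0,2}, choose 0; 0->0 ok
  pos 4: z in {0,2}, choose 0; 0->0 ok
  pos 5: x in {1}, choose 1; 0->1 ok
  pos 6: z in {0,2}, choose 2; 1->2 ok
  pos 7: z in {0,2}, choose 2; 2->2 ok
  pos 8: z in {0,2}, choose 2; 2->2 ok
  pos 9: z in {0,2}, choose 0; 2->0 ok
  pos 10: y in {3}, choose 3; 0->3 ok
  pos 11: x in {1}, choose 1; 3->1 ok
  pos 12: z in {0,2}, choose 2; 1->2 ok
  pos 13: z in {0,2}, choose 0; 2->0 ok
  pos 14: z in {0,2}, choose 0; 0->0 ok
  pos 15: x in {1}, choose 1; 0->1 ok
  pos 16: z in {0,2}, choose 0; 1->0 ok
  pos 17: x in {1}, choose 1; 0->1 ok
  pos 18: z in {0,2}, choose 2; 1->2 ok
  pos 19: z in {0,2}, choose 2; 2->2 ok
  pos 20: z in {0,2}, choose 0; 2->0 ok
  pos 21: y in {3}, choose 3; 0->3 ok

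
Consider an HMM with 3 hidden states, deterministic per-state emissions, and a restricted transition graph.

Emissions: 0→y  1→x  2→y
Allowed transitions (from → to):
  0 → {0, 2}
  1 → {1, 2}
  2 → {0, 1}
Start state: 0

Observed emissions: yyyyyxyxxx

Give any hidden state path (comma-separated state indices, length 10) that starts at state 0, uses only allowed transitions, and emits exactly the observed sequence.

0,0,0,0,2,1,2,1,1,1

  t0 'y' -> {0,2}, take 0 (start)
  t1 'y' -> {0,2}, take 0 (0->0 ok)
  t2 'y' -> {0,2}, take 0 (0->0 ok)
  t3 'y' -> {0,2}, take 0 (0->0 ok)
  t4 'y' -> {0,2}, take 2 (0->2 ok)
  t5 'x' -> {1}, take 1 (2->1 ok)
  t6 'y' -> {0,2}, take 2 (1->2 ok)
  t7 'x' -> {1}, take 1 (2->1 ok)
  t8 'x' -> {1}, take 1 (1->1 ok)
  t9 'x' -> {1}, take 1 (1->1 ok)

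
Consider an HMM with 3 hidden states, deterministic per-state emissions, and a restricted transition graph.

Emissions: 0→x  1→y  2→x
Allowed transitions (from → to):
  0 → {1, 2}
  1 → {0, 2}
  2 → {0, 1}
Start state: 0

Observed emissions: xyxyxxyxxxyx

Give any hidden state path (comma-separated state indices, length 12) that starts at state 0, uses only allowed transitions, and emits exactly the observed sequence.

0,1,2,1,0,2,1,2,0,2,1,2

  t0 'x' -> {0,2}, take 0 (start)
  t1 'y' -> {1}, take 1 (0->1 ok)
  t2 'x' -> {0,2}, take 2 (1->2 ok)
  t3 'y' -> {1}, take 1 (2->1 ok)
  t4 'x' -> {0,2}, take 0 (1->0 ok)
  t5 'x' -> {0,2}, take 2 (0->2 ok)
  t6 'y' -> {1}, take 1 (2->1 ok)
  t7 'x' -> {0,2}, take 2 (1->2 ok)
  t8 'x' -> {0,2}, take 0 (2->0 ok)
  t9 'x' -> {0,2}, take 2 (0->2 ok)
  t10 'y' -> {1}, take 1 (2->1 ok)
  t11 'x' -> {0,2}, take 2 (1->2 ok)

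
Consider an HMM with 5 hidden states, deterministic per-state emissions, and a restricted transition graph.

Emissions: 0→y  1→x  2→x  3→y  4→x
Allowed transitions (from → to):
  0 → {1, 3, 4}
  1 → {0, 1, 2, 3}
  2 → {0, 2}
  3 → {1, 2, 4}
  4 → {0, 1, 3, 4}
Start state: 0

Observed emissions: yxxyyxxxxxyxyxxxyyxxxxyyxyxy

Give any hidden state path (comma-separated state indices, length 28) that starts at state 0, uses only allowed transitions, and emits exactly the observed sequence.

  [0] y  {0,3}  => 0  start
  [1] x  {1,2,4}  => 1  0->1 ok
  [2] x  {1,2,4}  => 2  1->2 ok
  [3] y  {0,3}  => 0  2->0 ok
  [4] y  {0,3}  => 3  0->3 ok
  [5] x  {1,2,4}  => 1  3->1 ok
  [6] x  {1,2,4}  => 2  1->2 ok
  [7] x  {1,2,4}  => 2  2->2 ok
  [8] x  {1,2,4}  => 2  2->2 ok
  [9] x  {1,2,4}  => 2  2->2 ok
  [10] y  {0,3}  => 0  2->0 ok
  [11] x  {1,2,4}  => 4  0->4 ok
  [12] y  {0,3}  => 3  4->3 ok
  [13] x  {1,2,4}  => 1  3->1 ok
  [14] x  {1,2,4}  => 1  1->1 ok
  [15] x  {1,2,4}  => 1  1->1 ok
  [16] y  {0,3}  => 0  1->0 ok
  [17] y  {0,3}  => 3  0->3 ok
  [18] x  {1,2,4}  => 2  3->2 ok
  [19] x  {1,2,4}  => 2  2->2 ok
  [20] x  {1,2,4}  => 2  2->2 ok
  [21] x  {1,2,4}  => 2  2->2 ok
  [22] y  {0,3}  => 0  2->0 ok
  [23] y  {0,3}  => 3  0->3 ok
  [24] x  {1,2,4}  => 4  3->4 ok
  [25] y  {0,3}  => 3  4->3 ok
  [26] x  {1,2,4}  => 2  3->2 ok
  [27] y  {0,3}  => 0  2->0 ok

0,1,2,0,3,1,2,2,2,2,0,4,3,1,1,1,0,3,2,2,2,2,0,3,4,3,2,0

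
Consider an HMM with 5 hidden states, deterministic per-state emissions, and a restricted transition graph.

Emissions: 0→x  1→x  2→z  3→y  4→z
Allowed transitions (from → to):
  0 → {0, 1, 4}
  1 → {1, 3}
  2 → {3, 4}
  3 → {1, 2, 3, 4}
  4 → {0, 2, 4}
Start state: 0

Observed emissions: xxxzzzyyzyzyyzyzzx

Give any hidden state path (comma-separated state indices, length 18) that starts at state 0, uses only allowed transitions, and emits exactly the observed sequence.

0,0,0,4,4,2,3,3,2,3,2,3,3,2,3,2,4,0

  t0 'x' -> {0,1}, take 0 (start)
  t1 'x' -> {0,1}, take 0 (0->0 ok)
  t2 'x' -> {0,1}, take 0 (0->0 ok)
  t3 'z' -> {2,4}, take 4 (0->4 ok)
  t4 'z' -> {2,4}, take 4 (4->4 ok)
  t5 'z' -> {2,4}, take 2 (4->2 ok)
  t6 'y' -> {3}, take 3 (2->3 ok)
  t7 'y' -> {3}, take 3 (3->3 ok)
  t8 'z' -> {2,4}, take 2 (3->2 ok)
  t9 'y' -> {3}, take 3 (2->3 ok)
  t10 'z' -> {2,4}, take 2 (3->2 ok)
  t11 'y' -> {3}, take 3 (2->3 ok)
  t12 'y' -> {3}, take 3 (3->3 ok)
  t13 'z' -> {2,4}, take 2 (3->2 ok)
  t14 'y' -> {3}, take 3 (2->3 ok)
  t15 'z' -> {2,4}, take 2 (3->2 ok)
  t16 'z' -> {2,4}, take 4 (2->4 ok)
  t17 'x' -> {0,1}, take 0 (4->0 ok)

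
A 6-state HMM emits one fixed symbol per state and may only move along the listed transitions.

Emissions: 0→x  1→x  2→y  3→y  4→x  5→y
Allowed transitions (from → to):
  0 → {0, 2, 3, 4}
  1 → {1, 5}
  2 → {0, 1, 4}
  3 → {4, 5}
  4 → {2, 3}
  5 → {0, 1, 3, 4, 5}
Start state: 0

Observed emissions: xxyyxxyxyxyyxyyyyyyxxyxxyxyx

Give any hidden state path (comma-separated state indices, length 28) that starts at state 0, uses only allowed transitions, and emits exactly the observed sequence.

  pos 0: x in {0,1,4}, choose 0; start
  pos 1: x in {0,1,4}, choose 4; 0->4 ok
  pos 2: y in {2,3,5}, choose 3; 4->3 ok
  pos 3: y in {2,3,5}, choose 5; 3->5 ok
  pos 4: x in {0,1,4}, choose 1; 5->1 ok
  pos 5: x in {0,1,4}, choose 1; 1->1 ok
  pos 6: y in {2,3,5}, choose 5; 1->5 ok
  pos 7: x in {0,1,4}, choose 4; 5->4 ok
  pos 8: y in {2,3,5}, choose 2; 4->2 ok
  pos 9: x in {0,1,4}, choose 4; 2->4 ok
  pos 10: y in {2,3,5}, choose 3; 4->3 ok
  pos 11: y in {2,3,5}, choose 5; 3->5 ok
  pos 12: x in {0,1,4}, choose 4; 5->4 ok
  pos 13: y in {2,3,5}, choose 3; 4->3 ok
  pos 14: y in {2,3,5}, choose 5; 3->5 ok
  pos 15: y in {2,3,5}, choose 3; 5->3 ok
  pos 16: y in {2,3,5}, choose 5; 3->5 ok
  pos 17: y in {2,3,5}, choose 5; 5->5 ok
  pos 18: y in {2,3,5}, choose 5; 5->5 ok
  pos 19: x in {0,1,4}, choose 1; 5->1 ok
  pos 20: x in {0,1,4}, choose 1; 1->1 ok
  pos 21: y in {2,3,5}, choose 5; 1->5 ok
  pos 22: x in {0,1,4}, choose 0; 5->0 ok
  pos 23: x in {0,1,4}, choose 4; 0->4 ok
  pos 24: y in {2,3,5}, choose 3; 4->3 ok
  pos 25: x in {0,1,4}, choose 4; 3->4 ok
  pos 26: y in {2,3,5}, choose 3; 4->3 ok
  pos 27: x in {0,1,4}, choose 4; 3->4 ok

0,4,3,5,1,1,5,4,2,4,3,5,4,3,5,3,5,5,5,1,1,5,0,4,3,4,3,4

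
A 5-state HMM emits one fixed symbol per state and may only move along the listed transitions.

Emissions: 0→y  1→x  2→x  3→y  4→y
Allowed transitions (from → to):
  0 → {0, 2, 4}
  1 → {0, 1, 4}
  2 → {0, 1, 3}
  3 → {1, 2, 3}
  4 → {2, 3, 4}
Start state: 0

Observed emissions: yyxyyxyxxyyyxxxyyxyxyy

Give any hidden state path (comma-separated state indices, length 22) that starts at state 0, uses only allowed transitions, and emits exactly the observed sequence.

0,4,2,0,4,2,0,2,1,0,4,3,1,1,1,4,3,2,0,2,0,0

  t0 'y' -> {0,3,4}, take 0 (start)
  t1 'y' -> {0,3,4}, take 4 (0->4 ok)
  t2 'x' -> {1,2}, take 2 (4->2 ok)
  t3 'y' -> {0,3,4}, take 0 (2->0 ok)
  t4 'y' -> {0,3,4}, take 4 (0->4 ok)
  t5 'x' -> {1,2}, take 2 (4->2 ok)
  t6 'y' -> {0,3,4}, take 0 (2->0 ok)
  t7 'x' -> {1,2}, take 2 (0->2 ok)
  t8 'x' -> {1,2}, take 1 (2->1 ok)
  t9 'y' -> {0,3,4}, take 0 (1->0 ok)
  t10 'y' -> {0,3,4}, take 4 (0->4 ok)
  t11 'y' -> {0,3,4}, take 3 (4->3 ok)
  t12 'x' -> {1,2}, take 1 (3->1 ok)
  t13 'x' -> {1,2}, take 1 (1->1 ok)
  t14 'x' -> {1,2}, take 1 (1->1 ok)
  t15 'y' -> {0,3,4}, take 4 (1->4 ok)
  t16 'y' -> {0,3,4}, take 3 (4->3 ok)
  t17 'x' -> {1,2}, take 2 (3->2 ok)
  t18 'y' -> {0,3,4}, take 0 (2->0 ok)
  t19 'x' -> {1,2}, take 2 (0->2 ok)
  t20 'y' -> {0,3,4}, take 0 (2->0 ok)
  t21 'y' -> {0,3,4}, take 0 (0->0 ok)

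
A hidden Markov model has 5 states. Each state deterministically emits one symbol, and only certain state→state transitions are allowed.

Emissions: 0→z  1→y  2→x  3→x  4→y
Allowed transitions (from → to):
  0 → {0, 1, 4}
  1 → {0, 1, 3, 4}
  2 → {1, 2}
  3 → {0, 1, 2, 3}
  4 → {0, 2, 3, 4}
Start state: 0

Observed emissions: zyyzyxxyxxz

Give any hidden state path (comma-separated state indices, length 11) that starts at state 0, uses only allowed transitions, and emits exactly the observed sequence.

0,1,4,0,4,2,2,1,3,3,0

  0: obs=z cand={0} pick 0 [start]
  1: obs=y cand={1,4} pick 1 [0->1 ok]
  2: obs=y cand={1,4} pick 4 [1->4 ok]
  3: obs=z cand={0} pick 0 [4->0 ok]
  4: obs=y cand={1,4} pick 4 [0->4 ok]
  5: obs=x cand={2,3} pick 2 [4->2 ok]
  6: obs=x cand={2,3} pick 2 [2->2 ok]
  7: obs=y cand={1,4} pick 1 [2->1 ok]
  8: obs=x cand={2,3} pick 3 [1->3 ok]
  9: obs=x cand={2,3} pick 3 [3->3 ok]
  10: obs=z cand={0} pick 0 [3->0 ok]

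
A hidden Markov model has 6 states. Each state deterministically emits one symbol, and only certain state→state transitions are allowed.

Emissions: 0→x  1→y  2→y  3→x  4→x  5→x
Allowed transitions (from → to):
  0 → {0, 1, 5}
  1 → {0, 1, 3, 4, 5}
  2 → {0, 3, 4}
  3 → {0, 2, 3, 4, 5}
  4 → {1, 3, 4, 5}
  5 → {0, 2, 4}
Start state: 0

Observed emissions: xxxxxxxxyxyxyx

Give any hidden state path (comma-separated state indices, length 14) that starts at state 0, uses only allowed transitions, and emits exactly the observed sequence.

0,0,0,5,0,0,0,5,2,4,1,4,1,0

  [0] x  {0,3,4,5}  => 0  start
  [1] x  {0,3,4,5}  => 0  0->0 ok
  [2] x  {0,3,4,5}  => 0  0->0 ok
  [3] x  {0,3,4,5}  => 5  0->5 ok
  [4] x  {0,3,4,5}  => 0  5->0 ok
  [5] x  {0,3,4,5}  => 0  0->0 ok
  [6] x  {0,3,4,5}  => 0  0->0 ok
  [7] x  {0,3,4,5}  => 5  0->5 ok
  [8] y  {1,2}  => 2  5->2 ok
  [9] x  {0,3,4,5}  => 4  2->4 ok
  [10] y  {1,2}  => 1  4->1 ok
  [11] x  {0,3,4,5}  => 4  1->4 ok
  [12] y  {1,2}  => 1  4->1 ok
  [13] x  {0,3,4,5}  => 0  1->0 ok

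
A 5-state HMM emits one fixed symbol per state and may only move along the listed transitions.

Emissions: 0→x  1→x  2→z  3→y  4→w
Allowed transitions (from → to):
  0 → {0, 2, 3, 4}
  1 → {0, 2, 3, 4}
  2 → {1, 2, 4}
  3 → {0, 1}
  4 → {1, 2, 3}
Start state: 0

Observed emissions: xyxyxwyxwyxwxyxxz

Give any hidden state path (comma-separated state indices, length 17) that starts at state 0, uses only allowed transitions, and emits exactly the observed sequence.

0,3,1,3,0,4,3,0,4,3,1,4,1,3,0,0,2

  0: obs=x cand={0,1} pick 0 [start]
  1: obs=y cand={3} pick 3 [0->3 ok]
  2: obs=x cand={0,1} pick 1 [3->1 ok]
  3: obs=y cand={3} pick 3 [1->3 ok]
  4: obs=x cand={0,1} pick 0 [3->0 ok]
  5: obs=w cand={4} pick 4 [0->4 ok]
  6: obs=y cand={3} pick 3 [4->3 ok]
  7: obs=x cand={0,1} pick 0 [3->0 ok]
  8: obs=w cand={4} pick 4 [0->4 ok]
  9: obs=y cand={3} pick 3 [4->3 ok]
  10: obs=x cand={0,1} pick 1 [3->1 ok]
  11: obs=w cand={4} pick 4 [1->4 ok]
  12: obs=x cand={0,1} pick 1 [4->1 ok]
  13: obs=y cand={3} pick 3 [1->3 ok]
  14: obs=x cand={0,1} pick 0 [3->0 ok]
  15: obs=x cand={0,1} pick 0 [0->0 ok]
  16: obs=z cand={2} pick 2 [0->2 ok]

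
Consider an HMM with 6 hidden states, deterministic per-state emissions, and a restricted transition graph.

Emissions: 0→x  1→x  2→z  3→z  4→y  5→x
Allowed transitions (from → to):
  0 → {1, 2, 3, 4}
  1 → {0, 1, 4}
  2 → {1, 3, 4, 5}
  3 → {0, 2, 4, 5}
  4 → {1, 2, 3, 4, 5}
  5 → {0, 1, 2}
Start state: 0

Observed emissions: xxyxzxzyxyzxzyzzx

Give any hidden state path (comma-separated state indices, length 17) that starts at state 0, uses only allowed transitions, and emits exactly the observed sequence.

  0: obs=x cand={0,1,5} pick 0 [start]
  1: obs=x cand={0,1,5} pick 1 [0->1 ok]
  2: obs=y cand={4} pick 4 [1->4 ok]
  3: obs=x cand={0,1,5} pick 5 [4->5 ok]
  4: obs=z cand={2,3} pick 2 [5->2 ok]
  5: obs=x cand={0,1,5} pick 5 [2->5 ok]
  6: obs=z cand={2,3} pick 2 [5->2 ok]
  7: obs=y cand={4} pick 4 [2->4 ok]
  8: obs=x cand={0,1,5} pick 1 [4->1 ok]
  9: obs=y cand={4} pick 4 [1->4 ok]
  10: obs=z cand={2,3} pick 3 [4->3 ok]
  11: obs=x cand={0,1,5} pick 0 [3->0 ok]
  12: obs=z cand={2,3} pick 3 [0->3 ok]
  13: obs=y cand={4} pick 4 [3->4 ok]
  14: obs=z cand={2,3} pick 3 [4->3 ok]
  15: obs=z cand={2,3} pick 2 [3->2 ok]
  16: obs=x cand={0,1,5} pick 1 [2->1 ok]

0,1,4,5,2,5,2,4,1,4,3,0,3,4,3,2,1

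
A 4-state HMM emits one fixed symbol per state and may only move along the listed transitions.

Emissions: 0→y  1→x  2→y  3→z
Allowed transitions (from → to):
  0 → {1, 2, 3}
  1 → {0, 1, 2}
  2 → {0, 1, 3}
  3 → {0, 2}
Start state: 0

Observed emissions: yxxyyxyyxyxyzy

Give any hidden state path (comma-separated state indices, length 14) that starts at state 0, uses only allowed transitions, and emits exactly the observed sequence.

  t0 'y' -> {0,2}, take 0 (start)
  t1 'x' -> {1}, take 1 (0->1 ok)
  t2 'x' -> {1}, take 1 (1->1 ok)
  t3 'y' -> {0,2}, take 2 (1->2 ok)
  t4 'y' -> {0,2}, take 0 (2->0 ok)
  t5 'x' -> {1}, take 1 (0->1 ok)
  t6 'y' -> {0,2}, take 0 (1->0 ok)
  t7 'y' -> {0,2}, take 2 (0->2 ok)
  t8 'x' -> {1}, take 1 (2->1 ok)
  t9 'y' -> {0,2}, take 2 (1->2 ok)
  t10 'x' -> {1}, take 1 (2->1 ok)
  t11 'y' -> {0,2}, take 2 (1->2 ok)
  t12 'z' -> {3}, take 3 (2->3 ok)
  t13 'y' -> {0,2}, take 2 (3->2 ok)

0,1,1,2,0,1,0,2,1,2,1,2,3,2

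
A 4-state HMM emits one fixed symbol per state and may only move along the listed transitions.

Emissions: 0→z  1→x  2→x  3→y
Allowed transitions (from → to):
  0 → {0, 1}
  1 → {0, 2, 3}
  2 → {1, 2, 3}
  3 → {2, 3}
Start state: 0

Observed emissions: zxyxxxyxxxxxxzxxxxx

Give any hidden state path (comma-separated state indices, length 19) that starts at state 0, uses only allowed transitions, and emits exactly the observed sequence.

0,1,3,2,1,2,3,2,2,1,2,2,1,0,1,2,2,1,2

  0: obs=z cand={0} pick 0 [start]
  1: obs=x cand={1,2} pick 1 [0->1 ok]
  2: obs=y cand={3} pick 3 [1->3 ok]
  3: obs=x cand={1,2} pick 2 [3->2 ok]
  4: obs=x cand={1,2} pick 1 [2->1 ok]
  5: obs=x cand={1,2} pick 2 [1->2 ok]
  6: obs=y cand={3} pick 3 [2->3 ok]
  7: obs=x cand={1,2} pick 2 [3->2 ok]
  8: obs=x cand={1,2} pick 2 [2->2 ok]
  9: obs=x cand={1,2} pick 1 [2->1 ok]
  10: obs=x cand={1,2} pick 2 [1->2 ok]
  11: obs=x cand={1,2} pick 2 [2->2 ok]
  12: obs=x cand={1,2} pick 1 [2->1 ok]
  13: obs=z cand={0} pick 0 [1->0 ok]
  14: obs=x cand={1,2} pick 1 [0->1 ok]
  15: obs=x cand={1,2} pick 2 [1->2 ok]
  16: obs=x cand={1,2} pick 2 [2->2 ok]
  17: obs=x cand={1,2} pick 1 [2->1 ok]
  18: obs=x cand={1,2} pick 2 [1->2 ok]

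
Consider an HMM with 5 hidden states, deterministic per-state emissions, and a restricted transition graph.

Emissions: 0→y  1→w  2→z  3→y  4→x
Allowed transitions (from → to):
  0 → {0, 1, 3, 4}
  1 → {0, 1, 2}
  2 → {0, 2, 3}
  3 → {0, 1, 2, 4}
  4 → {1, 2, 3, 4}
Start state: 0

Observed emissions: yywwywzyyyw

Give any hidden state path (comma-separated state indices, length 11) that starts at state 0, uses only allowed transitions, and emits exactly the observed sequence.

0,3,1,1,0,1,2,3,0,0,1

  0: obs=y cand={0,3} pick 0 [start]
  1: obs=y cand={0,3} pick 3 [0->3 ok]
  2: obs=w cand={1} pick 1 [3->1 ok]
  3: obs=w cand={1} pick 1 [1->1 ok]
  4: obs=y cand={0,3} pick 0 [1->0 ok]
  5: obs=w cand={1} pick 1 [0->1 ok]
  6: obs=z cand={2} pick 2 [1->2 ok]
  7: obs=y cand={0,3} pick 3 [2->3 ok]
  8: obs=y cand={0,3} pick 0 [3->0 ok]
  9: obs=y cand={0,3} pick 0 [0->0 ok]
  10: obs=w cand={1} pick 1 [0->1 ok]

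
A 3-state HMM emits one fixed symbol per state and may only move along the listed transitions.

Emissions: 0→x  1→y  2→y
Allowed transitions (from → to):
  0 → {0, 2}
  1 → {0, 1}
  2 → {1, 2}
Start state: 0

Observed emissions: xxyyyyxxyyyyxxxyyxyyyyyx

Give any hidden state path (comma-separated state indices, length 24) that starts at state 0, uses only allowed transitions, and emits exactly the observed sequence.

0,0,2,2,2,1,0,0,2,1,1,1,0,0,0,2,1,0,2,2,2,2,1,0

  0: obs=x cand={0} pick 0 [start]
  1: obs=x cand={0} pick 0 [0->0 ok]
  2: obs=y cand={1,2} pick 2 [0->2 ok]
  3: obs=y cand={1,2} pick 2 [2->2 ok]
  4: obs=y cand={1,2} pick 2 [2->2 ok]
  5: obs=y cand={1,2} pick 1 [2->1 ok]
  6: obs=x cand={0} pick 0 [1->0 ok]
  7: obs=x cand={0} pick 0 [0->0 ok]
  8: obs=y cand={1,2} pick 2 [0->2 ok]
  9: obs=y cand={1,2} pick 1 [2->1 ok]
  10: obs=y cand={1,2} pick 1 [1->1 ok]
  11: obs=y cand={1,2} pick 1 [1->1 ok]
  12: obs=x cand={0} pick 0 [1->0 ok]
  13: obs=x cand={0} pick 0 [0->0 ok]
  14: obs=x cand={0} pick 0 [0->0 ok]
  15: obs=y cand={1,2} pick 2 [0->2 ok]
  16: obs=y cand={1,2} pick 1 [2->1 ok]
  17: obs=x cand={0} pick 0 [1->0 ok]
  18: obs=y cand={1,2} pick 2 [0->2 ok]
  19: obs=y cand={1,2} pick 2 [2->2 ok]
  20: obs=y cand={1,2} pick 2 [2->2 ok]
  21: obs=y cand={1,2} pick 2 [2->2 ok]
  22: obs=y cand={1,2} pick 1 [2->1 ok]
  23: obs=x cand={0} pick 0 [1->0 ok]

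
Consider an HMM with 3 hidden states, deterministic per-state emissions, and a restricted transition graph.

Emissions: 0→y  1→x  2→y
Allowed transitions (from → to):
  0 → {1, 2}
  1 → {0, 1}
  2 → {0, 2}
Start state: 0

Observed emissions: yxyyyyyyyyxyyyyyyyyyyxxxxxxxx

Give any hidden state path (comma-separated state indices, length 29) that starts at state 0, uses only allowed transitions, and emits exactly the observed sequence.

  0: obs=y cand={0,2} pick 0 [start]
  1: obs=x cand={1} pick 1 [0->1 ok]
  2: obs=y cand={0,2} pick 0 [1->0 ok]
  3: obs=y cand={0,2} pick 2 [0->2 ok]
  4: obs=y cand={0,2} pick 2 [2->2 ok]
  5: obs=y cand={0,2} pick 2 [2->2 ok]
  6: obs=y cand={0,2} pick 0 [2->0 ok]
  7: obs=y cand={0,2} pick 2 [0->2 ok]
  8: obs=y cand={0,2} pick 2 [2->2 ok]
  9: obs=y cand={0,2} pick 0 [2->0 ok]
  10: obs=x cand={1} pick 1 [0->1 ok]
  11: obs=y cand={0,2} pick 0 [1->0 ok]
  12: obs=y cand={0,2} pick 2 [0->2 ok]
  13: obs=y cand={0,2} pick 2 [2->2 ok]
  14: obs=y cand={0,2} pick 2 [2->2 ok]
  15: obs=y cand={0,2} pick 2 [2->2 ok]
  16: obs=y cand={0,2} pick 2 [2->2 ok]
  17: obs=y cand={0,2} pick 2 [2->2 ok]
  18: obs=y cand={0,2} pick 2 [2->2 ok]
  19: obs=y cand={0,2} pick 2 [2->2 ok]
  20: obs=y cand={0,2} pick 0 [2->0 ok]
  21: obs=x cand={1} pick 1 [0->1 ok]
  22: obs=x cand={1} pick 1 [1->1 ok]
  23: obs=x cand={1} pick 1 [1->1 ok]
  24: obs=x cand={1} pick 1 [1->1 ok]
  25: obs=x cand={1} pick 1 [1->1 ok]
  26: obs=x cand={1} pick 1 [1->1 ok]
  27: obs=x cand={1} pick 1 [1->1 ok]
  28: obs=x cand={1} pick 1 [1->1 ok]

0,1,0,2,2,2,0,2,2,0,1,0,2,2,2,2,2,2,2,2,0,1,1,1,1,1,1,1,1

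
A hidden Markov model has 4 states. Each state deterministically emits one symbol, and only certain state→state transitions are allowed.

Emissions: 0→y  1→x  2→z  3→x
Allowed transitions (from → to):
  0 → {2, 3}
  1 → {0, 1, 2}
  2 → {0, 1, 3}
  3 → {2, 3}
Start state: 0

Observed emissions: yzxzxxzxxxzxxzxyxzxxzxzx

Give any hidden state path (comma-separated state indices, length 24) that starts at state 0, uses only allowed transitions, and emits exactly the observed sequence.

0,2,1,2,1,1,2,3,3,3,2,3,3,2,1,0,3,2,1,1,2,1,2,1

  [0] y  {0}  => 0  start
  [1] z  {2}  => 2  0->2 ok
  [2] x  {1,3}  => 1  2->1 ok
  [3] z  {2}  => 2  1->2 ok
  [4] x  {1,3}  => 1  2->1 ok
  [5] x  {1,3}  => 1  1->1 ok
  [6] z  {2}  => 2  1->2 ok
  [7] x  {1,3}  => 3  2->3 ok
  [8] x  {1,3}  => 3  3->3 ok
  [9] x  {1,3}  => 3  3->3 ok
  [10] z  {2}  => 2  3->2 ok
  [11] x  {1,3}  => 3  2->3 ok
  [12] x  {1,3}  => 3  3->3 ok
  [13] z  {2}  => 2  3->2 ok
  [14] x  {1,3}  => 1  2->1 ok
  [15] y  {0}  => 0  1->0 ok
  [16] x  {1,3}  => 3  0->3 ok
  [17] z  {2}  => 2  3->2 ok
  [18] x  {1,3}  => 1  2->1 ok
  [19] x  {1,3}  => 1  1->1 ok
  [20] z  {2}  => 2  1->2 ok
  [21] x  {1,3}  => 1  2->1 ok
  [22] z  {2}  => 2  1->2 ok
  [23] x  {1,3}  => 1  2->1 ok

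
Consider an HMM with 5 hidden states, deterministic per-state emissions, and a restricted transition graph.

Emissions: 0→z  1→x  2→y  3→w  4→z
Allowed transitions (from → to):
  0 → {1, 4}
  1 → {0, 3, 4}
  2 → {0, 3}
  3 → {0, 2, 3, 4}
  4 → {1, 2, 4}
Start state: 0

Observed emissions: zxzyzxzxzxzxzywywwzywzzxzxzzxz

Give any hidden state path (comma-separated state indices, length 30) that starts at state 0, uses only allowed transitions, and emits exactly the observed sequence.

0,1,4,2,0,1,0,1,0,1,0,1,4,2,3,2,3,3,4,2,3,0,4,1,4,1,4,4,1,4

  pos 0: z in {0,4}, choose 0; start
  pos 1: x in {1}, choose 1; 0->1 ok
  pos 2: z in {0,4}, choose 4; 1->4 ok
  pos 3: y in {2}, choose 2; 4->2 ok
  pos 4: z in {0,4}, choose 0; 2->0 ok
  pos 5: x in {1}, choose 1; 0->1 ok
  pos 6: z in {0,4}, choose 0; 1->0 ok
  pos 7: x in {1}, choose 1; 0->1 ok
  pos 8: z in {0,4}, choose 0; 1->0 ok
  pos 9: x in {1}, choose 1; 0->1 ok
  pos 10: z in {0,4}, choose 0; 1->0 ok
  pos 11: x in {1}, choose 1; 0->1 ok
  pos 12: z in {0,4}, choose 4; 1->4 ok
  pos 13: y in {2}, choose 2; 4->2 ok
  pos 14: w in {3}, choose 3; 2->3 ok
  pos 15: y in {2}, choose 2; 3->2 ok
  pos 16: w in {3}, choose 3; 2->3 ok
  pos 17: w in {3}, choose 3; 3->3 ok
  pos 18: z in {0,4}, choose 4; 3->4 ok
  pos 19: y in {2}, choose 2; 4->2 ok
  pos 20: w in {3}, choose 3; 2->3 ok
  pos 21: z in {0,4}, choose 0; 3->0 ok
  pos 22: z in {0,4}, choose 4; 0->4 ok
  pos 23: x in {1}, choose 1; 4->1 ok
  pos 24: z in {0,4}, choose 4; 1->4 ok
  pos 25: x in {1}, choose 1; 4->1 ok
  pos 26: z in {0,4}, choose 4; 1->4 ok
  pos 27: z in {0,4}, choose 4; 4->4 ok
  pos 28: x in {1}, choose 1; 4->1 ok
  pos 29: z in {0,4}, choose 4; 1->4 ok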